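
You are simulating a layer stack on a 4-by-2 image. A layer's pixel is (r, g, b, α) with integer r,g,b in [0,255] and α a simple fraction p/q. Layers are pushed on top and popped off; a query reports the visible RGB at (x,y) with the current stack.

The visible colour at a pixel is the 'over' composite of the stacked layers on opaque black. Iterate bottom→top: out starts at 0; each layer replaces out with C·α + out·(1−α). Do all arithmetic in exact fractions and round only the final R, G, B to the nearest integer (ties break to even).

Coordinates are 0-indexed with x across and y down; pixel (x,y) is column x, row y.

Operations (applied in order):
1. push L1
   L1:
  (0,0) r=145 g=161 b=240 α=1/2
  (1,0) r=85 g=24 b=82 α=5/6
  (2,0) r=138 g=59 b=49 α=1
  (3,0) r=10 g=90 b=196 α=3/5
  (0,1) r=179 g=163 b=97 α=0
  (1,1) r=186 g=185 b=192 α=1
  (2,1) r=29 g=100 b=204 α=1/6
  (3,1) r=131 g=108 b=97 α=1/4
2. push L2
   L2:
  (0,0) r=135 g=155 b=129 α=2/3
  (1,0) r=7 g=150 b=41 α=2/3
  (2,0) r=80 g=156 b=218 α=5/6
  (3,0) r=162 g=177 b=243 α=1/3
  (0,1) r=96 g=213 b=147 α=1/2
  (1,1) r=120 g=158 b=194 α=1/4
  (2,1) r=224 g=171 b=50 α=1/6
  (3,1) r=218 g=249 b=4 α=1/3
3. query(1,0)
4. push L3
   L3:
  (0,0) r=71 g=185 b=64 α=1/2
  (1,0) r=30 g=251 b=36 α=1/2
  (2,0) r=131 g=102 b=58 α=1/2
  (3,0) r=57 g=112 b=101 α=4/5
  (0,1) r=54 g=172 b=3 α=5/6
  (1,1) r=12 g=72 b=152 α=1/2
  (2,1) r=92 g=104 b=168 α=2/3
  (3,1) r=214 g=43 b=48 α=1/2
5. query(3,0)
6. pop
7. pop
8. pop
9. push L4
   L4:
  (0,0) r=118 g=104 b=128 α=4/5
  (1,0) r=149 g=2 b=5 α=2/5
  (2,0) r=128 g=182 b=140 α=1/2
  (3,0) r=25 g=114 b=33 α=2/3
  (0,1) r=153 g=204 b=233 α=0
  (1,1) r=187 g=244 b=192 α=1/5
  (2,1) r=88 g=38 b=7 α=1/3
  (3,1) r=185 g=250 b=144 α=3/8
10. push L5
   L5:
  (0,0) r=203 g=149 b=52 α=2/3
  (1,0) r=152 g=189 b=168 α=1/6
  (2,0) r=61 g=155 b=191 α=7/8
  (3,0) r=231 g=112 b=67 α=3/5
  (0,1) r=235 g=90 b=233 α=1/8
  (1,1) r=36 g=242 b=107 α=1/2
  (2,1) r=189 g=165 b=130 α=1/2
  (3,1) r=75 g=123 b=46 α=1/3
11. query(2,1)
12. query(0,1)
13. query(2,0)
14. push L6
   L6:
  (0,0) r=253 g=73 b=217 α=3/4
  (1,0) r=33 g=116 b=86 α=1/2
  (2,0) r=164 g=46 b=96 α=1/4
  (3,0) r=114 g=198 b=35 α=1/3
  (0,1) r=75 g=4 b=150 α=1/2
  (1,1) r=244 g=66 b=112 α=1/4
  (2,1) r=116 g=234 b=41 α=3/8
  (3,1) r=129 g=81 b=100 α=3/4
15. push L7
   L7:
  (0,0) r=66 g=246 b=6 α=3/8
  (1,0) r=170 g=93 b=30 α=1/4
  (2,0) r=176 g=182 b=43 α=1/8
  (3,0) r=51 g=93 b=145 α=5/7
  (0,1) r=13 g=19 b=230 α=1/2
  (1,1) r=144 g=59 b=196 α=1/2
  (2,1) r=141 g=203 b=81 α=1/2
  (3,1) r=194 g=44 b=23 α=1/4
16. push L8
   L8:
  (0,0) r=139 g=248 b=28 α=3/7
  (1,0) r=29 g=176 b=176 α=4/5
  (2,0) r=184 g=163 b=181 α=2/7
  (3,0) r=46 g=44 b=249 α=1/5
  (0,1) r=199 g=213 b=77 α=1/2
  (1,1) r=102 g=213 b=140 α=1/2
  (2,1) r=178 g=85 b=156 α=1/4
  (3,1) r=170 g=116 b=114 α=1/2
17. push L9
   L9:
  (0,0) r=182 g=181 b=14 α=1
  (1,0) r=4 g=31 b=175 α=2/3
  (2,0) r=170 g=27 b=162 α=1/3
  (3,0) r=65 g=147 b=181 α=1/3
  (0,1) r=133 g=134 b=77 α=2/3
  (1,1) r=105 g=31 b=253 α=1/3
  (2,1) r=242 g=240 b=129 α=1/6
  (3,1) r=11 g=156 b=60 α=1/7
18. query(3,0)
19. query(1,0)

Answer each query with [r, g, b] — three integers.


query (1,0) [L1,L2] — begin 0,0,0
L1 α=5/6: [425/6, 20, 205/3]
L2 α=2/3: [509/18, 320/3, 451/9]
rounded: [28, 107, 50]

at x=3,y=0 over L1,L2,L3:
L1 α=3/5: [6, 54, 588/5]
L2 α=1/3: [58, 95, 797/5]
L3 α=4/5: [286/5, 543/5, 2817/25]
→ [57, 109, 113]

at x=2,y=1 over L4,L5:
L4 α=1/3: [88/3, 38/3, 7/3]
L5 α=1/2: [655/6, 533/6, 397/6]
→ [109, 89, 66]

(0,1) stack=L4,L5; from [0,0,0]:
+L4 (α=0) → [0, 0, 0]
+L5 (α=1/8) → [235/8, 45/4, 233/8]
= [29, 11, 29]

(2,0) stack=L4,L5; from [0,0,0]:
L4 α=1/2: [64, 91, 70]
L5 α=7/8: [491/8, 147, 1407/8]
= [61, 147, 176]

at x=3,y=0 over L4,L5,L6,L7,L8,L9:
after L4 α=2/3: [50/3, 76, 22]
after L5 α=3/5: [2179/15, 488/5, 49]
after L6 α=1/3: [6068/45, 1966/15, 133/3]
after L7 α=5/7: [3373/45, 10907/105, 2441/21]
after L8 α=1/5: [15562/225, 48248/525, 14993/105]
after L9 α=1/3: [45749/675, 173671/1575, 48991/315]
rounded: [68, 110, 156]

query (1,0) [L4,L5,L6,L7,L8,L9] — begin 0,0,0
L4 α=2/5: [298/5, 4/5, 2]
L5 α=1/6: [75, 193/6, 89/3]
L6 α=1/2: [54, 889/12, 347/6]
L7 α=1/4: [83, 1261/16, 407/8]
L8 α=4/5: [199/5, 2505/16, 6039/40]
L9 α=2/3: [239/15, 3497/48, 20039/120]
= [16, 73, 167]


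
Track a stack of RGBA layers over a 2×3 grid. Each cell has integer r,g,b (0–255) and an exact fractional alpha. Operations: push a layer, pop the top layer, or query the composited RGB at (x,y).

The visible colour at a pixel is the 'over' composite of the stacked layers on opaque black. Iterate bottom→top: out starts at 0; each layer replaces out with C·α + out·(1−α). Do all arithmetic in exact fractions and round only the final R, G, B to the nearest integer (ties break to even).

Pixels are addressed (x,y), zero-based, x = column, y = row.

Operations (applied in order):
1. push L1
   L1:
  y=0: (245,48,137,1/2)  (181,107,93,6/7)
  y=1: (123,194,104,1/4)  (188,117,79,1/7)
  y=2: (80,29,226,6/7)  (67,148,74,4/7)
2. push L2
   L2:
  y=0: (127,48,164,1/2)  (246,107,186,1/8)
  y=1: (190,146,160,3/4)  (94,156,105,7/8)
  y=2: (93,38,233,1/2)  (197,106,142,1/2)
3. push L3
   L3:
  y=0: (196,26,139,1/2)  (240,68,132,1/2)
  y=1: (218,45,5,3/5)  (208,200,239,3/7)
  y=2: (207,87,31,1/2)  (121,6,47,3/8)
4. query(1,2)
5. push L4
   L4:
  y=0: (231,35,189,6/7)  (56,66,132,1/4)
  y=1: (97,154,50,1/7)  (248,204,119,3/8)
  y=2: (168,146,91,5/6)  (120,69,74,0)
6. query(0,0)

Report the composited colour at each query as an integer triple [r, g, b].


(1,2) stack=L1,L2,L3; from [0,0,0]:
after L1 α=4/7: [268/7, 592/7, 296/7]
after L2 α=1/2: [1647/14, 667/7, 645/7]
after L3 α=3/8: [13317/112, 3461/56, 1053/14]
rounded: [119, 62, 75]

at x=0,y=0 over L1,L2,L3,L4:
L1 α=1/2: [245/2, 24, 137/2]
L2 α=1/2: [499/4, 36, 465/4]
L3 α=1/2: [1283/8, 31, 1021/8]
L4 α=6/7: [12371/56, 241/7, 10093/56]
→ [221, 34, 180]


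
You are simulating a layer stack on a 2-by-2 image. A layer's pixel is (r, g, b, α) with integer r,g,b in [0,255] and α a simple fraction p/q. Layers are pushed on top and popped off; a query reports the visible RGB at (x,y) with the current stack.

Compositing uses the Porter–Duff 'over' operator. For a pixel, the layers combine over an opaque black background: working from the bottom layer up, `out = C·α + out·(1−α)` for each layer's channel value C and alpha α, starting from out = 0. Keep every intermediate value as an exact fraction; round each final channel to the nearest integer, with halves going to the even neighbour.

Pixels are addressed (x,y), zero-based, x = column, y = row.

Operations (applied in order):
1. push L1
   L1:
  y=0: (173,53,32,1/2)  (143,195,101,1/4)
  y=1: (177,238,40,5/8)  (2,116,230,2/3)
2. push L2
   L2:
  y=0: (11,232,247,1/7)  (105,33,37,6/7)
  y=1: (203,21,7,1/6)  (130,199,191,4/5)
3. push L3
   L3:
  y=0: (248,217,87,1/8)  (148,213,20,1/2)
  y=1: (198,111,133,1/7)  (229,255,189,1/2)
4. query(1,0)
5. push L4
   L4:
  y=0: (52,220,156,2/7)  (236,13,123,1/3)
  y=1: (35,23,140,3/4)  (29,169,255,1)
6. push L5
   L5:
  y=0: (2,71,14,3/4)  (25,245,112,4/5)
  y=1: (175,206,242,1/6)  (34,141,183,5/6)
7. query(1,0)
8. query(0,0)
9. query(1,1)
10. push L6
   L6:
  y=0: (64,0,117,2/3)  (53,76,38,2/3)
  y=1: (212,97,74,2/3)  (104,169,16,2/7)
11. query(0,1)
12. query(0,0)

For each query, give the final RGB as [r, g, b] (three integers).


at x=1,y=0 over L1,L2,L3:
after L1 α=1/4: [143/4, 195/4, 101/4]
after L2 α=6/7: [2663/28, 141/4, 989/28]
after L3 α=1/2: [6807/56, 993/8, 1549/56]
→ [122, 124, 28]

at x=1,y=0 over L1,L2,L3,L4,L5:
+L1 (α=1/4) → [143/4, 195/4, 101/4]
+L2 (α=6/7) → [2663/28, 141/4, 989/28]
+L3 (α=1/2) → [6807/56, 993/8, 1549/56]
+L4 (α=1/3) → [13415/84, 1045/12, 4993/84]
+L5 (α=4/5) → [4363/84, 2561/12, 8525/84]
= [52, 213, 101]

(0,0) stack=L1,L2,L3,L4,L5; from [0,0,0]:
after L1 α=1/2: [173/2, 53/2, 16]
after L2 α=1/7: [530/7, 391/7, 49]
after L3 α=1/8: [389/4, 76, 215/4]
after L4 α=2/7: [2361/28, 820/7, 2323/28]
after L5 α=3/4: [2529/112, 2311/28, 3499/112]
= [23, 83, 31]

at x=1,y=1 over L1,L2,L3,L4,L5:
L1 α=2/3: [4/3, 232/3, 460/3]
L2 α=4/5: [1564/15, 524/3, 2752/15]
L3 α=1/2: [4999/30, 1289/6, 5587/30]
L4 α=1: [29, 169, 255]
L5 α=5/6: [199/6, 437/3, 195]
rounded: [33, 146, 195]

at x=0,y=1 over L1,L2,L3,L4,L5,L6:
+L1 (α=5/8) → [885/8, 595/4, 25]
+L2 (α=1/6) → [6049/48, 3059/24, 22]
+L3 (α=1/7) → [7633/56, 3503/28, 265/7]
+L4 (α=3/4) → [13513/224, 5435/112, 3205/28]
+L5 (α=1/6) → [106765/1344, 16749/224, 22801/168]
+L6 (α=2/3) → [676621/4032, 60205/672, 47665/504]
→ [168, 90, 95]

at x=0,y=0 over L1,L2,L3,L4,L5,L6:
+L1 (α=1/2) → [173/2, 53/2, 16]
+L2 (α=1/7) → [530/7, 391/7, 49]
+L3 (α=1/8) → [389/4, 76, 215/4]
+L4 (α=2/7) → [2361/28, 820/7, 2323/28]
+L5 (α=3/4) → [2529/112, 2311/28, 3499/112]
+L6 (α=2/3) → [16865/336, 2311/84, 29707/336]
→ [50, 28, 88]


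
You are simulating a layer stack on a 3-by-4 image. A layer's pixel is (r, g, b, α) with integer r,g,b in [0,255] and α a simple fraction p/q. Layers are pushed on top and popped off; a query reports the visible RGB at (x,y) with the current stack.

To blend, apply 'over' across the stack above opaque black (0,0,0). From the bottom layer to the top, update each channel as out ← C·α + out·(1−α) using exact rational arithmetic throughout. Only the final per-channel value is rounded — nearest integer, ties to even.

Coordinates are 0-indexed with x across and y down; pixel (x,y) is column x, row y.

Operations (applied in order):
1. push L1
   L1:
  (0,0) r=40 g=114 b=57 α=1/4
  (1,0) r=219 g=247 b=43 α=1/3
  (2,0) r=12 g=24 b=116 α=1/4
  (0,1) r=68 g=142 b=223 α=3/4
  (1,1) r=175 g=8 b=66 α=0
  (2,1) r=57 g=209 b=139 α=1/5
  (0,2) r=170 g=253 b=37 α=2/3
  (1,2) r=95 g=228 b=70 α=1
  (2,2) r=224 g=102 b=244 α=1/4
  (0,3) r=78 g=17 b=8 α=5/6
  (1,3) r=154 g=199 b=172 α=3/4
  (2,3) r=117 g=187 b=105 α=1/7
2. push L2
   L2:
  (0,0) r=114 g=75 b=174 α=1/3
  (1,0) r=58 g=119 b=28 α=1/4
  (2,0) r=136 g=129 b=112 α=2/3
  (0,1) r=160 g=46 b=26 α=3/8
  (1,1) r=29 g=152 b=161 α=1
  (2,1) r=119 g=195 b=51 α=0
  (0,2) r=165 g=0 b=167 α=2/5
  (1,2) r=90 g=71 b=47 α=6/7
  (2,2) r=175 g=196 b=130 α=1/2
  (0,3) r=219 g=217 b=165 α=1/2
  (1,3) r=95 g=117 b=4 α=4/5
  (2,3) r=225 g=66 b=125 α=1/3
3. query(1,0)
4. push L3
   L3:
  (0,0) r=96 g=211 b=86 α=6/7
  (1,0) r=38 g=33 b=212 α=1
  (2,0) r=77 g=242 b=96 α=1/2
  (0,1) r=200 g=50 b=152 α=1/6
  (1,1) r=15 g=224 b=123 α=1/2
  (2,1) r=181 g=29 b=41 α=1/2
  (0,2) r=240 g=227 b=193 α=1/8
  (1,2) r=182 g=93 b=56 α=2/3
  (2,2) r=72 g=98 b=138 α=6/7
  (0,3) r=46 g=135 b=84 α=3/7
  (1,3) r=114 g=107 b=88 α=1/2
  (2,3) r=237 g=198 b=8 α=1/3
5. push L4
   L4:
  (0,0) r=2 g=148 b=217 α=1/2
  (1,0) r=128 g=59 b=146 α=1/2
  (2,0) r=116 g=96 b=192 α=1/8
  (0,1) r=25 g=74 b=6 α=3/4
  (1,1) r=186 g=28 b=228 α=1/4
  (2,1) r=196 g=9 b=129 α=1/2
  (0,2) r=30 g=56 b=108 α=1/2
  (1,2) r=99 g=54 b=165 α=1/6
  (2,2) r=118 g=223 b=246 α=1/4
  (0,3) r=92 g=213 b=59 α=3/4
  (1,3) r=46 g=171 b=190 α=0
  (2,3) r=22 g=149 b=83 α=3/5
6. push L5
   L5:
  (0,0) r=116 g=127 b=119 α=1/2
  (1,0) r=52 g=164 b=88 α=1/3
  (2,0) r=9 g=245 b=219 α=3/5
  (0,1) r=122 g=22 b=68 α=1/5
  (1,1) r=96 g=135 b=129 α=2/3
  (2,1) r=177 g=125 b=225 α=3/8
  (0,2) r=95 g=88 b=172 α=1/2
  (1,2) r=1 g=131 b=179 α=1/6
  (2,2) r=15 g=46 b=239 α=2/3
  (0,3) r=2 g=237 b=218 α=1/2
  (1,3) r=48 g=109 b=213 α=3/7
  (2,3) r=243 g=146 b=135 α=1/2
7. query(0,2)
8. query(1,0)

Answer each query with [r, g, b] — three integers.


at x=1,y=0 over L1,L2:
after L1 α=1/3: [73, 247/3, 43/3]
after L2 α=1/4: [277/4, 183/2, 71/4]
= [69, 92, 18]

(0,2) stack=L1,L2,L3,L4,L5; from [0,0,0]:
L1 α=2/3: [340/3, 506/3, 74/3]
L2 α=2/5: [134, 506/5, 408/5]
L3 α=1/8: [589/4, 4677/40, 3821/40]
L4 α=1/2: [709/8, 6917/80, 8141/80]
L5 α=1/2: [1469/16, 13957/160, 21901/160]
rounded: [92, 87, 137]

(1,0) stack=L1,L2,L3,L4,L5; from [0,0,0]:
+L1 (α=1/3) → [73, 247/3, 43/3]
+L2 (α=1/4) → [277/4, 183/2, 71/4]
+L3 (α=1) → [38, 33, 212]
+L4 (α=1/2) → [83, 46, 179]
+L5 (α=1/3) → [218/3, 256/3, 446/3]
→ [73, 85, 149]


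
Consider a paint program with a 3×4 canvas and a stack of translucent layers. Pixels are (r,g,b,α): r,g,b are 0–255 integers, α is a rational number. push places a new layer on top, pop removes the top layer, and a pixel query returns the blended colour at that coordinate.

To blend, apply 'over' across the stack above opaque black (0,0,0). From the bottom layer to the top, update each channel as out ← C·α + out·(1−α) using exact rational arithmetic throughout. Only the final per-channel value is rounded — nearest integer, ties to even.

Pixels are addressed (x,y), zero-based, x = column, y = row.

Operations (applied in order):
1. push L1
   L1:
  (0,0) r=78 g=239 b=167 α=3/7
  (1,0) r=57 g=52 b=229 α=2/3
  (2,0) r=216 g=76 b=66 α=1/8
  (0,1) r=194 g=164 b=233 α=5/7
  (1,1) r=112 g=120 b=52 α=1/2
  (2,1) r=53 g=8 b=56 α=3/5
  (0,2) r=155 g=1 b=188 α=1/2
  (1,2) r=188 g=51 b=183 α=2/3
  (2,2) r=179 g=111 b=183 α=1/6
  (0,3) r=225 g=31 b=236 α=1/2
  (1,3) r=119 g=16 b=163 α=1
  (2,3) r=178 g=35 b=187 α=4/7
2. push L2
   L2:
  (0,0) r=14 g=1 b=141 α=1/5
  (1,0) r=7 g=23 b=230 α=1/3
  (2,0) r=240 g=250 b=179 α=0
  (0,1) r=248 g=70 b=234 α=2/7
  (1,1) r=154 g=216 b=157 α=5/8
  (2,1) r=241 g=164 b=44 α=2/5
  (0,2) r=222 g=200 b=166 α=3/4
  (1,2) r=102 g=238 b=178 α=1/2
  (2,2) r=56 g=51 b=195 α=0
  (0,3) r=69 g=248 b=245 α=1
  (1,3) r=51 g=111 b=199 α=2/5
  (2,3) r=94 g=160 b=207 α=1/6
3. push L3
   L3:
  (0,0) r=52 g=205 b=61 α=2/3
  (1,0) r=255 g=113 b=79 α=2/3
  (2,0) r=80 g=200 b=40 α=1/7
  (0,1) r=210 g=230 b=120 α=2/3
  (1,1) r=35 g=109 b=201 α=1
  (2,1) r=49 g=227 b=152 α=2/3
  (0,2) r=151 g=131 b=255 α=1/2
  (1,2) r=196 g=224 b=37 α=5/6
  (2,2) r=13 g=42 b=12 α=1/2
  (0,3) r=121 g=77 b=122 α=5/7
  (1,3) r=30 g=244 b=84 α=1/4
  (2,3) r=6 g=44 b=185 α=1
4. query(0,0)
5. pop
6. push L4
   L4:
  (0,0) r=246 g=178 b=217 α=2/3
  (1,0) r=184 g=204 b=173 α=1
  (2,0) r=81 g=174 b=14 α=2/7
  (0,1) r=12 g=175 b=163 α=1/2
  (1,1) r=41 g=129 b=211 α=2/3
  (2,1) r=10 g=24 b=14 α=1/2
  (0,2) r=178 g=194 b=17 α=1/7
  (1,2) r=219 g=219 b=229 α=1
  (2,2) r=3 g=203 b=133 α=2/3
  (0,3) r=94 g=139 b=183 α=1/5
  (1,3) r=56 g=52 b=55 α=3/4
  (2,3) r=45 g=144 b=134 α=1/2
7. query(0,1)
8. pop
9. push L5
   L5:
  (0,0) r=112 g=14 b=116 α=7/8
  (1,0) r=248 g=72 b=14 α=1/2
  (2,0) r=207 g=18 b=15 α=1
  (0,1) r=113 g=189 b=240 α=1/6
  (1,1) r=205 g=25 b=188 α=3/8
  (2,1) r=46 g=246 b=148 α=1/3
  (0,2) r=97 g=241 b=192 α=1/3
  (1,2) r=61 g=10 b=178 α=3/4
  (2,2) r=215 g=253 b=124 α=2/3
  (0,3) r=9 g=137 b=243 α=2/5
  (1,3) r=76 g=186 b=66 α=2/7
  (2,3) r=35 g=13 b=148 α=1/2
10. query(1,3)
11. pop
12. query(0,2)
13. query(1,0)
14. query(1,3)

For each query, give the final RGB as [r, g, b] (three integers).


(0,0) stack=L1,L2,L3; from [0,0,0]:
after L1 α=3/7: [234/7, 717/7, 501/7]
after L2 α=1/5: [1034/35, 575/7, 2991/35]
after L3 α=2/3: [1558/35, 3445/21, 7261/105]
→ [45, 164, 69]

(0,1) stack=L1,L2,L4; from [0,0,0]:
+L1 (α=5/7) → [970/7, 820/7, 1165/7]
+L2 (α=2/7) → [8322/49, 5080/49, 9101/49]
+L4 (α=1/2) → [4455/49, 13655/98, 8544/49]
= [91, 139, 174]

(1,3) stack=L1,L2,L5; from [0,0,0]:
L1 α=1: [119, 16, 163]
L2 α=2/5: [459/5, 54, 887/5]
L5 α=2/7: [611/7, 642/7, 1019/7]
= [87, 92, 146]

query (0,2) [L1,L2] — begin 0,0,0
+L1 (α=1/2) → [155/2, 1/2, 94]
+L2 (α=3/4) → [1487/8, 1201/8, 148]
= [186, 150, 148]

(1,0) stack=L1,L2; from [0,0,0]:
+L1 (α=2/3) → [38, 104/3, 458/3]
+L2 (α=1/3) → [83/3, 277/9, 1606/9]
= [28, 31, 178]

(1,3) stack=L1,L2; from [0,0,0]:
L1 α=1: [119, 16, 163]
L2 α=2/5: [459/5, 54, 887/5]
= [92, 54, 177]


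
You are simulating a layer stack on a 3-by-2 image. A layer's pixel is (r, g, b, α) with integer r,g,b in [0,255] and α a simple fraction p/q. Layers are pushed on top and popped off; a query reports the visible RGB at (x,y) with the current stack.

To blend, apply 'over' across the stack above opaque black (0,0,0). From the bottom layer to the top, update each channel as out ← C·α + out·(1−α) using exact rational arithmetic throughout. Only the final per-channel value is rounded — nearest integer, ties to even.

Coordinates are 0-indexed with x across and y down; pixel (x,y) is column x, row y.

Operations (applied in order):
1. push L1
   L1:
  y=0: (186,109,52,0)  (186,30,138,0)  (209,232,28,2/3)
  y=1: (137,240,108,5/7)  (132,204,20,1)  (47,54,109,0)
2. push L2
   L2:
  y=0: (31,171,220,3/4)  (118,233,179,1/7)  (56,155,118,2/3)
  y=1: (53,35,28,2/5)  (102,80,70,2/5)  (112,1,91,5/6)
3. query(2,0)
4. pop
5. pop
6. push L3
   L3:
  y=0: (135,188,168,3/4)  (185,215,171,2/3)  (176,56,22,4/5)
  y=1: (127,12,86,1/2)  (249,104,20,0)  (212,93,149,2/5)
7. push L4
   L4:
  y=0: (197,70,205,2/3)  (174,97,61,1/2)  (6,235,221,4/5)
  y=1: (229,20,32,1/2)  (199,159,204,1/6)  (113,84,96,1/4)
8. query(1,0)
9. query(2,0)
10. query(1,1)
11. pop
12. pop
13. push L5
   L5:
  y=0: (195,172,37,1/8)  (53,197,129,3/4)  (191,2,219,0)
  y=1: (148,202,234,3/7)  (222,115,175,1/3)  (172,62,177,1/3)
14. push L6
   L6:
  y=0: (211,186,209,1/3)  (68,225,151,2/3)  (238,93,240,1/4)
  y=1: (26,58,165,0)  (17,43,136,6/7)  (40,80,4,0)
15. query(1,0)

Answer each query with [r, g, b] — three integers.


query (2,0) [L1,L2] — begin 0,0,0
L1 α=2/3: [418/3, 464/3, 56/3]
L2 α=2/3: [754/9, 1394/9, 764/9]
→ [84, 155, 85]

(1,0) stack=L3,L4; from [0,0,0]:
after L3 α=2/3: [370/3, 430/3, 114]
after L4 α=1/2: [446/3, 721/6, 175/2]
→ [149, 120, 88]

(2,0) stack=L3,L4; from [0,0,0]:
L3 α=4/5: [704/5, 224/5, 88/5]
L4 α=4/5: [824/25, 4924/25, 4508/25]
rounded: [33, 197, 180]

at x=1,y=1 over L3,L4:
after L3 α=0: [0, 0, 0]
after L4 α=1/6: [199/6, 53/2, 34]
= [33, 26, 34]

at x=1,y=0 over L5,L6:
after L5 α=3/4: [159/4, 591/4, 387/4]
after L6 α=2/3: [703/12, 797/4, 1595/12]
= [59, 199, 133]


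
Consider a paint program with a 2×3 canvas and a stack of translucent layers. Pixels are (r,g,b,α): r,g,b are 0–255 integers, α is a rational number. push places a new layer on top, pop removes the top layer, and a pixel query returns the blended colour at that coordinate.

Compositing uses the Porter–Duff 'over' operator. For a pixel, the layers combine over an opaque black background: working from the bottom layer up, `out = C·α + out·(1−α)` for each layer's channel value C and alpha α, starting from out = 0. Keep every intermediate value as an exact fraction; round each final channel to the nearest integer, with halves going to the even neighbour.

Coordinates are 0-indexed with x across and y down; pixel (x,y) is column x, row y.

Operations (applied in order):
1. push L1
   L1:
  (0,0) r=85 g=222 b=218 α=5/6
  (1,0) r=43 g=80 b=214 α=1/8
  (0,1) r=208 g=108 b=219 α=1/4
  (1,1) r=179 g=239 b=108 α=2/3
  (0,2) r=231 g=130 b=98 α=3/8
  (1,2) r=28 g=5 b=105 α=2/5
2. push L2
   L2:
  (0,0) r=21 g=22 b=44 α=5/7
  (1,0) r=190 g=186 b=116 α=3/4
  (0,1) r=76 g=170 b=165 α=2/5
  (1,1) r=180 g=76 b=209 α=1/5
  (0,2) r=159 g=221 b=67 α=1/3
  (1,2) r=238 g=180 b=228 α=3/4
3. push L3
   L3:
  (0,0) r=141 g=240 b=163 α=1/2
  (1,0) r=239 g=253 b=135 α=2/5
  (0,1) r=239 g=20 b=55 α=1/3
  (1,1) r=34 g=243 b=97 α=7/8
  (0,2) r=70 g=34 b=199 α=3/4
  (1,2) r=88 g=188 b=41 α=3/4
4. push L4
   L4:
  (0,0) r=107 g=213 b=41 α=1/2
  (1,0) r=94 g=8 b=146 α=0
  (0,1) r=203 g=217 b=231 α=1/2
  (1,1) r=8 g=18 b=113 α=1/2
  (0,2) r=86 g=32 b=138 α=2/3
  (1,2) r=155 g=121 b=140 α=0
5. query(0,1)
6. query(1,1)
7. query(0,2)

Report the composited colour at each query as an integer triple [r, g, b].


at x=0,y=1 over L1,L2,L3,L4:
L1 α=1/4: [52, 27, 219/4]
L2 α=2/5: [308/5, 421/5, 1977/20]
L3 α=1/3: [1811/15, 314/5, 2527/30]
L4 α=1/2: [2428/15, 1399/10, 9457/60]
rounded: [162, 140, 158]

query (1,1) [L1,L2,L3,L4] — begin 0,0,0
+L1 (α=2/3) → [358/3, 478/3, 72]
+L2 (α=1/5) → [1972/15, 428/3, 497/5]
+L3 (α=7/8) → [2771/60, 5531/24, 973/10]
+L4 (α=1/2) → [3251/120, 5963/48, 2103/20]
→ [27, 124, 105]

query (0,2) [L1,L2,L3,L4] — begin 0,0,0
after L1 α=3/8: [693/8, 195/4, 147/4]
after L2 α=1/3: [443/4, 637/6, 281/6]
after L3 α=3/4: [1283/16, 1249/24, 3863/24]
after L4 α=2/3: [1345/16, 2785/72, 10487/72]
rounded: [84, 39, 146]


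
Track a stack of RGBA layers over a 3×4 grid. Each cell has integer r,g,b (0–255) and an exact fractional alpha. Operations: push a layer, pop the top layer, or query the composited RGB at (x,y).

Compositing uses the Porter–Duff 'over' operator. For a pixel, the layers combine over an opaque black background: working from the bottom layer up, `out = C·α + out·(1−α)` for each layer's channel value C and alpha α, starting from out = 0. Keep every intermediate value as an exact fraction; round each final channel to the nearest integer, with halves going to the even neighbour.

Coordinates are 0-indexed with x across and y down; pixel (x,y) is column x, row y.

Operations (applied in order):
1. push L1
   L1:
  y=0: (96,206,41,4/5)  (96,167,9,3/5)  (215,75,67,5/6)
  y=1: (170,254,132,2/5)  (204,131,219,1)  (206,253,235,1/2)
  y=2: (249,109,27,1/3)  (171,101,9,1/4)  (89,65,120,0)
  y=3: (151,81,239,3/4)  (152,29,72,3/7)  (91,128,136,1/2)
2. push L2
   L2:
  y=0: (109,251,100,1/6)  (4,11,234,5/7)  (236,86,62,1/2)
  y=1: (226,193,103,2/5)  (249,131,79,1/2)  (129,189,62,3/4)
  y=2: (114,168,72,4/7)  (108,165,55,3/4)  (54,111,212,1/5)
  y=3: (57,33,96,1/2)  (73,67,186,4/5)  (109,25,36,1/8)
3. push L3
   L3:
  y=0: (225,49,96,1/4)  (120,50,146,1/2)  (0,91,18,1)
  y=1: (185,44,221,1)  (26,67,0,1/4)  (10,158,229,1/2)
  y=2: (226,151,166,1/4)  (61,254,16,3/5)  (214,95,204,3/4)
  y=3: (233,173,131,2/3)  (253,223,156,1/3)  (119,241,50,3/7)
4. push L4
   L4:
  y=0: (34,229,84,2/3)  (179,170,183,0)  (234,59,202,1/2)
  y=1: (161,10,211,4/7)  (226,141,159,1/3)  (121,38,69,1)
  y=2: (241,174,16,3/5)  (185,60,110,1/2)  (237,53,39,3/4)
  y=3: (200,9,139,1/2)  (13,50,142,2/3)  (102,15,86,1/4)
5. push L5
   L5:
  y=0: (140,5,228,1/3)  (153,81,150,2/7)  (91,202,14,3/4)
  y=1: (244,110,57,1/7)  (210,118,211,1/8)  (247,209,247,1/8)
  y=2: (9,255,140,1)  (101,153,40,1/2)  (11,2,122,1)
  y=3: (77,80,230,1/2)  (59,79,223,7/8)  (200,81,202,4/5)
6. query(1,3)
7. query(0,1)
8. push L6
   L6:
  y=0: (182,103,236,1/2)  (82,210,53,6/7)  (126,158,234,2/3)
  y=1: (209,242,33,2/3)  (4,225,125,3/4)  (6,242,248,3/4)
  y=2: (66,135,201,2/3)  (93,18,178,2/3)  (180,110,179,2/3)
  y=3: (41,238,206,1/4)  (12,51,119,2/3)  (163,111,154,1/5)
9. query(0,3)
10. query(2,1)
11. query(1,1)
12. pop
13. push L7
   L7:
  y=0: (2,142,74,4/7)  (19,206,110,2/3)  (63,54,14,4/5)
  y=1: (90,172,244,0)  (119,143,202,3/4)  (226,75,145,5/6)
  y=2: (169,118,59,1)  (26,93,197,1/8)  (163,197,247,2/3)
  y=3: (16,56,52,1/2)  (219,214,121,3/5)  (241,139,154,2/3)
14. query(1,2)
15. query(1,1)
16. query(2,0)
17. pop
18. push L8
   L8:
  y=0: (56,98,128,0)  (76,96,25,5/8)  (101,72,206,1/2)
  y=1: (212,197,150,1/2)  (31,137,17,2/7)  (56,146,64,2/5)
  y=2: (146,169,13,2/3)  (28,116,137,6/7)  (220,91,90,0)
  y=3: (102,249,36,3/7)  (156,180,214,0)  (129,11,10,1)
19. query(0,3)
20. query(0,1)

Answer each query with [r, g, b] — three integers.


at x=1,y=3 over L1,L2,L3,L4,L5:
after L1 α=3/7: [456/7, 87/7, 216/7]
after L2 α=4/5: [500/7, 1963/35, 5424/35]
after L3 α=1/3: [2771/21, 11731/105, 5436/35]
after L4 α=2/3: [3317/63, 22231/315, 15376/105]
after L5 α=7/8: [3667/63, 98213/1260, 179281/840]
→ [58, 78, 213]

query (0,1) [L1,L2,L3,L4,L5] — begin 0,0,0
L1 α=2/5: [68, 508/5, 264/5]
L2 α=2/5: [656/5, 3454/25, 1822/25]
L3 α=1: [185, 44, 221]
L4 α=4/7: [1199/7, 172/7, 1507/7]
L5 α=1/7: [8902/49, 1802/49, 9441/49]
→ [182, 37, 193]

at x=0,y=3 over L1,L2,L3,L4,L5,L6:
+L1 (α=3/4) → [453/4, 243/4, 717/4]
+L2 (α=1/2) → [681/8, 375/8, 1101/8]
+L3 (α=2/3) → [4409/24, 3143/24, 3197/24]
+L4 (α=1/2) → [9209/48, 3359/48, 6533/48]
+L5 (α=1/2) → [12905/96, 7199/96, 17573/96]
+L6 (α=1/4) → [14217/128, 14815/128, 24165/128]
rounded: [111, 116, 189]

query (2,1) [L1,L2,L3,L4,L5,L6] — begin 0,0,0
after L1 α=1/2: [103, 253/2, 235/2]
after L2 α=3/4: [245/2, 1387/8, 607/8]
after L3 α=1/2: [265/4, 2651/16, 2439/16]
after L4 α=1: [121, 38, 69]
after L5 α=1/8: [547/4, 475/8, 365/4]
after L6 α=3/4: [619/16, 6283/32, 3341/16]
rounded: [39, 196, 209]

query (1,1) [L1,L2,L3,L4,L5,L6] — begin 0,0,0
L1 α=1: [204, 131, 219]
L2 α=1/2: [453/2, 131, 149]
L3 α=1/4: [1411/8, 115, 447/4]
L4 α=1/3: [2315/12, 371/3, 255/2]
L5 α=1/8: [18725/96, 2951/24, 2207/16]
L6 α=3/4: [19877/384, 19151/96, 8207/64]
rounded: [52, 199, 128]

query (1,2) [L1,L2,L3,L4,L5,L7] — begin 0,0,0
L1 α=1/4: [171/4, 101/4, 9/4]
L2 α=3/4: [1467/16, 2081/16, 669/16]
L3 α=3/5: [2931/40, 8177/40, 1053/40]
L4 α=1/2: [10331/80, 10577/80, 5453/80]
L5 α=1/2: [18411/160, 22817/160, 8653/160]
L7 α=1/8: [133037/1280, 174599/1280, 92091/1280]
rounded: [104, 136, 72]

query (1,1) [L1,L2,L3,L4,L5,L7] — begin 0,0,0
L1 α=1: [204, 131, 219]
L2 α=1/2: [453/2, 131, 149]
L3 α=1/4: [1411/8, 115, 447/4]
L4 α=1/3: [2315/12, 371/3, 255/2]
L5 α=1/8: [18725/96, 2951/24, 2207/16]
L7 α=3/4: [52997/384, 13247/96, 11903/64]
rounded: [138, 138, 186]

query (2,0) [L1,L2,L3,L4,L5,L7] — begin 0,0,0
L1 α=5/6: [1075/6, 125/2, 335/6]
L2 α=1/2: [2491/12, 297/4, 707/12]
L3 α=1: [0, 91, 18]
L4 α=1/2: [117, 75, 110]
L5 α=3/4: [195/2, 681/4, 38]
L7 α=4/5: [699/10, 309/4, 94/5]
→ [70, 77, 19]

at x=0,y=3 over L1,L2,L3,L4,L5,L8:
+L1 (α=3/4) → [453/4, 243/4, 717/4]
+L2 (α=1/2) → [681/8, 375/8, 1101/8]
+L3 (α=2/3) → [4409/24, 3143/24, 3197/24]
+L4 (α=1/2) → [9209/48, 3359/48, 6533/48]
+L5 (α=1/2) → [12905/96, 7199/96, 17573/96]
+L8 (α=3/7) → [20249/168, 25127/168, 20165/168]
rounded: [121, 150, 120]

query (0,1) [L1,L2,L3,L4,L5,L8] — begin 0,0,0
after L1 α=2/5: [68, 508/5, 264/5]
after L2 α=2/5: [656/5, 3454/25, 1822/25]
after L3 α=1: [185, 44, 221]
after L4 α=4/7: [1199/7, 172/7, 1507/7]
after L5 α=1/7: [8902/49, 1802/49, 9441/49]
after L8 α=1/2: [9645/49, 11455/98, 16791/98]
= [197, 117, 171]


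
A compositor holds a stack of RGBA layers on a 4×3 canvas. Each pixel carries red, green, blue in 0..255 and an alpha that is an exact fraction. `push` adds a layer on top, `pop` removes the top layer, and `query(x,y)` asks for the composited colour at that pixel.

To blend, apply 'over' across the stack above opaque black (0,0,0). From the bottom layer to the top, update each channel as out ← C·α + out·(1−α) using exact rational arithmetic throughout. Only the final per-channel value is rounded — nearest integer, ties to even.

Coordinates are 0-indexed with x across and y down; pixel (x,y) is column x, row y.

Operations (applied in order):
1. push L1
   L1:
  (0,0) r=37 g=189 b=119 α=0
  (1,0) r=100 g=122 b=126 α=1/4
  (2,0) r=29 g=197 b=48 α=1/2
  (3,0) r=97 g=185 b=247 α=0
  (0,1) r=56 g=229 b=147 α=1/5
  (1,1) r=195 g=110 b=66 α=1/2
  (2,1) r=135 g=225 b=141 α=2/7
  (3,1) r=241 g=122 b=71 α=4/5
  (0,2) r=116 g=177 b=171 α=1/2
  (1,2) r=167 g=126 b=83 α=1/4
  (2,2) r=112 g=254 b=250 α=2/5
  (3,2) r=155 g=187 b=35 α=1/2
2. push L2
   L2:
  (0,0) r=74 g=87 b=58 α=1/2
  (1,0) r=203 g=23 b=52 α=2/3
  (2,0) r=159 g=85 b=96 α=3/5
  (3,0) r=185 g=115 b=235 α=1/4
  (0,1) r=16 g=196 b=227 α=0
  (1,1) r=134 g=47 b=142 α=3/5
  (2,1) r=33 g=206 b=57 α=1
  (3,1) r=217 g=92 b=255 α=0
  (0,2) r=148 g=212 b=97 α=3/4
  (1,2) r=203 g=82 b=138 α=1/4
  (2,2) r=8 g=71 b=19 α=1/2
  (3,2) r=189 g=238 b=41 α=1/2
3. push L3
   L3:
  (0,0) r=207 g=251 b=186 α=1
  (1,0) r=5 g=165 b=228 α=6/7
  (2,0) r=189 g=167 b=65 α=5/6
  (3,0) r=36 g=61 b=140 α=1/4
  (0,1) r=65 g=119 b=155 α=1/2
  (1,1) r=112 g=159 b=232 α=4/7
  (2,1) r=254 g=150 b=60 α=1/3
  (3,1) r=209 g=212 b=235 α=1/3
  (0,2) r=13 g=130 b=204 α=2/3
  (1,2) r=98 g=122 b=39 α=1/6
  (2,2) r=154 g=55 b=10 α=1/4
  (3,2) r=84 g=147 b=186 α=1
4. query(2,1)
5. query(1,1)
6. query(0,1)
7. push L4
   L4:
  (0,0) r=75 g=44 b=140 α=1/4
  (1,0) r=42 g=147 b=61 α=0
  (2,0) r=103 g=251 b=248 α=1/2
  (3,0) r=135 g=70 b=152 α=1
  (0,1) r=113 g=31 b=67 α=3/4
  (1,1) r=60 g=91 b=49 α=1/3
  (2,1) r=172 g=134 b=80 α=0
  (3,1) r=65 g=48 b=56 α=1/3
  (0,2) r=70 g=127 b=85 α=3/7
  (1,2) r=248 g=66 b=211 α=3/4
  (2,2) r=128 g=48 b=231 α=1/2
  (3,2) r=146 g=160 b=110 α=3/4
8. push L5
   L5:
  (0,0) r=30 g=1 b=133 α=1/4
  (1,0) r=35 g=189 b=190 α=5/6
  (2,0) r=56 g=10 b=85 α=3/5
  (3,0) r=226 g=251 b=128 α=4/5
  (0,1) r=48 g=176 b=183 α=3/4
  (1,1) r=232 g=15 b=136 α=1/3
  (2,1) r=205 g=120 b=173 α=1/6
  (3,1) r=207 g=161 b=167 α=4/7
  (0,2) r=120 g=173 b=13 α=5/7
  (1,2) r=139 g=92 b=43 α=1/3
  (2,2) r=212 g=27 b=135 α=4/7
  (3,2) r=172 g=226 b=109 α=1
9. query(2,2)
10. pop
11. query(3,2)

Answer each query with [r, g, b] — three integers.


at x=2,y=1 over L1,L2,L3:
L1 α=2/7: [270/7, 450/7, 282/7]
L2 α=1: [33, 206, 57]
L3 α=1/3: [320/3, 562/3, 58]
rounded: [107, 187, 58]

(1,1) stack=L1,L2,L3; from [0,0,0]:
after L1 α=1/2: [195/2, 55, 33]
after L2 α=3/5: [597/5, 251/5, 492/5]
after L3 α=4/7: [4031/35, 3933/35, 6116/35]
rounded: [115, 112, 175]

at x=0,y=1 over L1,L2,L3:
after L1 α=1/5: [56/5, 229/5, 147/5]
after L2 α=0: [56/5, 229/5, 147/5]
after L3 α=1/2: [381/10, 412/5, 461/5]
→ [38, 82, 92]

query (2,2) [L1,L2,L3,L4,L5] — begin 0,0,0
L1 α=2/5: [224/5, 508/5, 100]
L2 α=1/2: [132/5, 863/10, 119/2]
L3 α=1/4: [583/10, 3139/40, 377/8]
L4 α=1/2: [1863/20, 5059/80, 2225/16]
L5 α=4/7: [22549/140, 23817/560, 15315/112]
= [161, 43, 137]

(3,2) stack=L1,L2,L3,L4; from [0,0,0]:
after L1 α=1/2: [155/2, 187/2, 35/2]
after L2 α=1/2: [533/4, 663/4, 117/4]
after L3 α=1: [84, 147, 186]
after L4 α=3/4: [261/2, 627/4, 129]
= [130, 157, 129]


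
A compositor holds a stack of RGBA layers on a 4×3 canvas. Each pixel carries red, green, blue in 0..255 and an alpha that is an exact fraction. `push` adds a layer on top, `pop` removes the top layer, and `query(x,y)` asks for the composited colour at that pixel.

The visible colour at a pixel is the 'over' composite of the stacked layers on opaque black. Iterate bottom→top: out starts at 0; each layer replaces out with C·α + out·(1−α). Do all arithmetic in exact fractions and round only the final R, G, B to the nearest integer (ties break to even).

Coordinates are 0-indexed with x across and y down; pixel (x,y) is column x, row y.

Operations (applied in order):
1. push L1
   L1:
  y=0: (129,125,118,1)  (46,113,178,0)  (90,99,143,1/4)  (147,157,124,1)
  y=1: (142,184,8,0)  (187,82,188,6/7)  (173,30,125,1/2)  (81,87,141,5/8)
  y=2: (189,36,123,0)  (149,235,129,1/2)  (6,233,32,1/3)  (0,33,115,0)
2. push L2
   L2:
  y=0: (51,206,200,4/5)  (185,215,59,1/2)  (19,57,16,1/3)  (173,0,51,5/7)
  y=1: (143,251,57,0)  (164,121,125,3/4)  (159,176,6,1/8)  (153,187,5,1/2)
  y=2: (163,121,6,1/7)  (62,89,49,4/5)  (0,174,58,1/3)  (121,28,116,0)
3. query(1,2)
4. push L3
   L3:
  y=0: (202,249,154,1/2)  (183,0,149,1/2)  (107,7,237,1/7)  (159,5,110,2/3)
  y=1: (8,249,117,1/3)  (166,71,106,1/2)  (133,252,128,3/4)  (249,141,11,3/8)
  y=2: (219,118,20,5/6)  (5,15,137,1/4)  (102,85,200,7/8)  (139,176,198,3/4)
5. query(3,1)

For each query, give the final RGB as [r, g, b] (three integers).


at x=1,y=2 over L1,L2:
+L1 (α=1/2) → [149/2, 235/2, 129/2]
+L2 (α=4/5) → [129/2, 947/10, 521/10]
→ [64, 95, 52]

query (3,1) [L1,L2,L3] — begin 0,0,0
L1 α=5/8: [405/8, 435/8, 705/8]
L2 α=1/2: [1629/16, 1931/16, 745/16]
L3 α=3/8: [20097/128, 16423/128, 4253/128]
= [157, 128, 33]


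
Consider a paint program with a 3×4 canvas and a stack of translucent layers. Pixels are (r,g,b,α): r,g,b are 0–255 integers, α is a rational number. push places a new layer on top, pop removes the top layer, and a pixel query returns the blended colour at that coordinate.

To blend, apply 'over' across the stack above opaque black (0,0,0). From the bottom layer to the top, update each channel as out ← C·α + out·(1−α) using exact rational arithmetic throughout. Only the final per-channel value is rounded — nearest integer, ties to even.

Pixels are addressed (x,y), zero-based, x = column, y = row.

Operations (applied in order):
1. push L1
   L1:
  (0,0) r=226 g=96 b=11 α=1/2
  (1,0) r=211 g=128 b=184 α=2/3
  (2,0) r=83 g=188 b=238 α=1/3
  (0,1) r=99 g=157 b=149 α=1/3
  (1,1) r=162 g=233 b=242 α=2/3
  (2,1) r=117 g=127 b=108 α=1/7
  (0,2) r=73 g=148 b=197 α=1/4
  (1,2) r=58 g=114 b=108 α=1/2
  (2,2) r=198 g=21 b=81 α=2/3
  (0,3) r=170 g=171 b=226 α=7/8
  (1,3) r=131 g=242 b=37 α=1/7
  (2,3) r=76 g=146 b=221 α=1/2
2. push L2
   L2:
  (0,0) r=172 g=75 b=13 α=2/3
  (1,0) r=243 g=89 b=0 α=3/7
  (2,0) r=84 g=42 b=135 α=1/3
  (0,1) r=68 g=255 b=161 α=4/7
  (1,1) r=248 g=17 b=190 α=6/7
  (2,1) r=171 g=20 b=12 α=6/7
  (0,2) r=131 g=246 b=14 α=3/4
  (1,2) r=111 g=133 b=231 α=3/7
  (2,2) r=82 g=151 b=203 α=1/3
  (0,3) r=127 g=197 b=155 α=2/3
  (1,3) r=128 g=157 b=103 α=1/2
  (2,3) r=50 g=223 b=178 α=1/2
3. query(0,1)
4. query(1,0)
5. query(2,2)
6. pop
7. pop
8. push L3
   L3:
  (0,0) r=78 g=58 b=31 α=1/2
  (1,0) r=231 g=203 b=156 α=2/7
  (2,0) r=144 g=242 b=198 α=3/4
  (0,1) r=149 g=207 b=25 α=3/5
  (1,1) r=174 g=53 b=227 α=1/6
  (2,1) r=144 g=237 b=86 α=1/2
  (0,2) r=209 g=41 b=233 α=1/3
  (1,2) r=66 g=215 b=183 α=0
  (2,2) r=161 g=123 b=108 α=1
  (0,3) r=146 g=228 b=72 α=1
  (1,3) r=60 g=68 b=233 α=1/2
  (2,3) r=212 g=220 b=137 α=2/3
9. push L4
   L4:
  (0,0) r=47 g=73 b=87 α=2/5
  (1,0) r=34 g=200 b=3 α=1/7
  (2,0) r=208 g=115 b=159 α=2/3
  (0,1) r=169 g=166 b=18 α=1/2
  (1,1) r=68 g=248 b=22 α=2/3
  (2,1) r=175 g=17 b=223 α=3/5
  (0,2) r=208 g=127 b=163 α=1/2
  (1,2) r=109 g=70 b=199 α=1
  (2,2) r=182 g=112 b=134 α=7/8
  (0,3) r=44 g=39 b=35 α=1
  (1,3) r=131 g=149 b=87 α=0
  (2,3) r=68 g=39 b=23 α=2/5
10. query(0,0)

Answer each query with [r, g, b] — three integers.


(0,1) stack=L1,L2; from [0,0,0]:
+L1 (α=1/3) → [33, 157/3, 149/3]
+L2 (α=4/7) → [53, 1177/7, 793/7]
→ [53, 168, 113]

at x=1,y=0 over L1,L2:
after L1 α=2/3: [422/3, 256/3, 368/3]
after L2 α=3/7: [3875/21, 1825/21, 1472/21]
= [185, 87, 70]

(2,2) stack=L1,L2; from [0,0,0]:
+L1 (α=2/3) → [132, 14, 54]
+L2 (α=1/3) → [346/3, 179/3, 311/3]
→ [115, 60, 104]

at x=0,y=0 over L3,L4:
L3 α=1/2: [39, 29, 31/2]
L4 α=2/5: [211/5, 233/5, 441/10]
→ [42, 47, 44]


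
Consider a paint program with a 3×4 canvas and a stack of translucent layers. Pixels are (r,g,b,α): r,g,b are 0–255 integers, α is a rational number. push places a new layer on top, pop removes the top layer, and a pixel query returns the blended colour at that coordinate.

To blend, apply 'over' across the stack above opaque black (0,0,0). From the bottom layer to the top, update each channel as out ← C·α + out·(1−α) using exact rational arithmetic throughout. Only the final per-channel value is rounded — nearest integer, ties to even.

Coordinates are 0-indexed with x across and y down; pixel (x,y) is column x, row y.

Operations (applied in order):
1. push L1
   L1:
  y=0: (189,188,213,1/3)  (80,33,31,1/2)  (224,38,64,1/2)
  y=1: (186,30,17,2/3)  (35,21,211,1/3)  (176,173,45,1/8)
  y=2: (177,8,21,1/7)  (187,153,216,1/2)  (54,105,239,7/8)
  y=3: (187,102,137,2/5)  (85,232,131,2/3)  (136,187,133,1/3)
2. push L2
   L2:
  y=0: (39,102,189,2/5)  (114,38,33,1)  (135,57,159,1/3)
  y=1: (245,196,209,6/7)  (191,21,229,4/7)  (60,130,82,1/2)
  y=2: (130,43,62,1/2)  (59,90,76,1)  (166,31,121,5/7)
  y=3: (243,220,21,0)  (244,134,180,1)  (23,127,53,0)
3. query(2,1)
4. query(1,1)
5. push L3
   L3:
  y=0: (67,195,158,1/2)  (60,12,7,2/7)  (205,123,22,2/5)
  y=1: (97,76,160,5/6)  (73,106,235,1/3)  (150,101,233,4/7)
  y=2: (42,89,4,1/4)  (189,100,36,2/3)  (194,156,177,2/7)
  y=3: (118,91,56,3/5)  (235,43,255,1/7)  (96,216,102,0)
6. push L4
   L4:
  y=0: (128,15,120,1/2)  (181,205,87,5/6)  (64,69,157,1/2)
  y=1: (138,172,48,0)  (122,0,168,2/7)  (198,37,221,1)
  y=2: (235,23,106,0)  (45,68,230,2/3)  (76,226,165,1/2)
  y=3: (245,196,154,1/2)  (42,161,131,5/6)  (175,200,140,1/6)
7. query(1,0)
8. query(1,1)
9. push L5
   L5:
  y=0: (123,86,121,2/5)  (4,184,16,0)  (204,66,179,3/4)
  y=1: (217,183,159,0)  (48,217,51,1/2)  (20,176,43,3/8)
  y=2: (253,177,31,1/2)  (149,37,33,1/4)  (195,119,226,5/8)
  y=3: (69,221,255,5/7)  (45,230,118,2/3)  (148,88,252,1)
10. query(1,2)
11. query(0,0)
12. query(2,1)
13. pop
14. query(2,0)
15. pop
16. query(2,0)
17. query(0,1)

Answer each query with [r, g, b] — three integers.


(2,1) stack=L1,L2; from [0,0,0]:
L1 α=1/8: [22, 173/8, 45/8]
L2 α=1/2: [41, 1213/16, 701/16]
→ [41, 76, 44]

query (1,1) [L1,L2] — begin 0,0,0
+L1 (α=1/3) → [35/3, 7, 211/3]
+L2 (α=4/7) → [799/7, 15, 161]
rounded: [114, 15, 161]

at x=1,y=0 over L1,L2,L3,L4:
after L1 α=1/2: [40, 33/2, 31/2]
after L2 α=1: [114, 38, 33]
after L3 α=2/7: [690/7, 214/7, 179/7]
after L4 α=5/6: [7025/42, 2463/14, 1612/21]
rounded: [167, 176, 77]

(1,1) stack=L1,L2,L3,L4; from [0,0,0]:
L1 α=1/3: [35/3, 7, 211/3]
L2 α=4/7: [799/7, 15, 161]
L3 α=1/3: [703/7, 136/3, 557/3]
L4 α=2/7: [5223/49, 680/21, 3793/21]
= [107, 32, 181]

query (1,2) [L1,L2,L3,L4,L5] — begin 0,0,0
after L1 α=1/2: [187/2, 153/2, 108]
after L2 α=1: [59, 90, 76]
after L3 α=2/3: [437/3, 290/3, 148/3]
after L4 α=2/3: [707/9, 698/9, 1528/9]
after L5 α=1/4: [577/6, 809/12, 1627/12]
= [96, 67, 136]

query (0,0) [L1,L2,L3,L4,L5] — begin 0,0,0
+L1 (α=1/3) → [63, 188/3, 71]
+L2 (α=2/5) → [267/5, 392/5, 591/5]
+L3 (α=1/2) → [301/5, 1367/10, 1381/10]
+L4 (α=1/2) → [941/10, 1517/20, 2581/20]
+L5 (α=2/5) → [5283/50, 7991/100, 12583/100]
rounded: [106, 80, 126]

query (2,1) [L1,L2,L3,L4,L5] — begin 0,0,0
after L1 α=1/8: [22, 173/8, 45/8]
after L2 α=1/2: [41, 1213/16, 701/16]
after L3 α=4/7: [723/7, 10103/112, 17015/112]
after L4 α=1: [198, 37, 221]
after L5 α=3/8: [525/4, 713/8, 617/4]
= [131, 89, 154]

at x=2,y=0 over L1,L2,L3,L4:
after L1 α=1/2: [112, 19, 32]
after L2 α=1/3: [359/3, 95/3, 223/3]
after L3 α=2/5: [769/5, 341/5, 267/5]
after L4 α=1/2: [1089/10, 343/5, 526/5]
= [109, 69, 105]

at x=2,y=0 over L1,L2,L3:
after L1 α=1/2: [112, 19, 32]
after L2 α=1/3: [359/3, 95/3, 223/3]
after L3 α=2/5: [769/5, 341/5, 267/5]
rounded: [154, 68, 53]

query (0,1) [L1,L2,L3] — begin 0,0,0
L1 α=2/3: [124, 20, 34/3]
L2 α=6/7: [1594/7, 1196/7, 3796/21]
L3 α=5/6: [1663/14, 1928/21, 10298/63]
→ [119, 92, 163]


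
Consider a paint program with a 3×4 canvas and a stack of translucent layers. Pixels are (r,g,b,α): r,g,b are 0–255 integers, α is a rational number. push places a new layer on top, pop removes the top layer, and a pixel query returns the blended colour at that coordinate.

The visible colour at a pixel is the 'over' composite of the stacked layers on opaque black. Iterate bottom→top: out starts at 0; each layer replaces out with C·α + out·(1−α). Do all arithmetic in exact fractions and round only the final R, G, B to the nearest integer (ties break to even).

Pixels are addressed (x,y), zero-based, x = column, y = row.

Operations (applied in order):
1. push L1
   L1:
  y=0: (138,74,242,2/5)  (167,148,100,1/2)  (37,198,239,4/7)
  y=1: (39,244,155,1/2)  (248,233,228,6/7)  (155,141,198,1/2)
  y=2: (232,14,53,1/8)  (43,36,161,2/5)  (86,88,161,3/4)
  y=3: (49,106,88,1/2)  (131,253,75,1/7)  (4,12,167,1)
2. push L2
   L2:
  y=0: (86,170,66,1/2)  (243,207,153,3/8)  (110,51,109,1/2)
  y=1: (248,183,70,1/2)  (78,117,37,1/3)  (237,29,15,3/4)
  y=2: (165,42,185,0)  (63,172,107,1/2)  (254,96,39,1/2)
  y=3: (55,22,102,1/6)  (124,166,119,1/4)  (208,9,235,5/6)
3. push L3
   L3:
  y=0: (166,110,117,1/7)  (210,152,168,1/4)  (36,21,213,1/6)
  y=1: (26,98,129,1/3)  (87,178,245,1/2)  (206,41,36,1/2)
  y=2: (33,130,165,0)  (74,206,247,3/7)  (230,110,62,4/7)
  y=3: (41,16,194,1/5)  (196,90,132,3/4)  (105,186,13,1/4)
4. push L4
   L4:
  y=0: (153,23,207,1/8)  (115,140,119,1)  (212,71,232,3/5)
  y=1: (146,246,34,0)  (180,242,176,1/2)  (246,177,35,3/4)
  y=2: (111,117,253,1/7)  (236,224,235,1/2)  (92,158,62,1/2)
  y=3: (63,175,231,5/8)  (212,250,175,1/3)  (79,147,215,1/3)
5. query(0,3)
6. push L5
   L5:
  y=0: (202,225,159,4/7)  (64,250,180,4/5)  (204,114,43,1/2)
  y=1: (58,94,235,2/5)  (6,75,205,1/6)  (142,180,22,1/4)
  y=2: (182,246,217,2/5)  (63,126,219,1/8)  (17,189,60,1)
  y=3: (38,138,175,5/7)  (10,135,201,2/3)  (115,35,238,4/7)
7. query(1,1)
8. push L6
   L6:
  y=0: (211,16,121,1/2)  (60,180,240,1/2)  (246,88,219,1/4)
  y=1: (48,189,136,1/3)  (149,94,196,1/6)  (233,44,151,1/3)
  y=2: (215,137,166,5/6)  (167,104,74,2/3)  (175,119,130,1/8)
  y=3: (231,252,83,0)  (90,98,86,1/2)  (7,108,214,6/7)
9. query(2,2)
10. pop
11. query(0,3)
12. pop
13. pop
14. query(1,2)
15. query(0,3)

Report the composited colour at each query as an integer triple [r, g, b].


query (0,3) [L1,L2,L3,L4] — begin 0,0,0
after L1 α=1/2: [49/2, 53, 44]
after L2 α=1/6: [355/12, 287/6, 161/3]
after L3 α=1/5: [478/15, 622/15, 1226/15]
after L4 α=5/8: [2053/40, 4997/40, 7001/40]
= [51, 125, 175]

at x=1,y=1 over L1,L2,L3,L4,L5:
L1 α=6/7: [1488/7, 1398/7, 1368/7]
L2 α=1/3: [1174/7, 1205/7, 2995/21]
L3 α=1/2: [1783/14, 2451/14, 4070/21]
L4 α=1/2: [4303/28, 5839/28, 3883/21]
L5 α=1/6: [21683/168, 31295/168, 11860/63]
→ [129, 186, 188]

at x=2,y=2 over L1,L2,L3,L4,L5,L6:
L1 α=3/4: [129/2, 66, 483/4]
L2 α=1/2: [637/4, 81, 639/8]
L3 α=4/7: [5591/28, 683/7, 3901/56]
L4 α=1/2: [8167/56, 1789/14, 7373/112]
L5 α=1: [17, 189, 60]
L6 α=1/8: [147/4, 721/4, 275/4]
→ [37, 180, 69]

at x=0,y=3 over L1,L2,L3,L4,L5:
+L1 (α=1/2) → [49/2, 53, 44]
+L2 (α=1/6) → [355/12, 287/6, 161/3]
+L3 (α=1/5) → [478/15, 622/15, 1226/15]
+L4 (α=5/8) → [2053/40, 4997/40, 7001/40]
+L5 (α=5/7) → [5853/140, 18797/140, 24501/140]
= [42, 134, 175]

at x=1,y=2 over L1,L2,L3:
after L1 α=2/5: [86/5, 72/5, 322/5]
after L2 α=1/2: [401/10, 466/5, 857/10]
after L3 α=3/7: [1912/35, 4954/35, 5419/35]
rounded: [55, 142, 155]

at x=0,y=3 over L1,L2,L3:
L1 α=1/2: [49/2, 53, 44]
L2 α=1/6: [355/12, 287/6, 161/3]
L3 α=1/5: [478/15, 622/15, 1226/15]
→ [32, 41, 82]
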